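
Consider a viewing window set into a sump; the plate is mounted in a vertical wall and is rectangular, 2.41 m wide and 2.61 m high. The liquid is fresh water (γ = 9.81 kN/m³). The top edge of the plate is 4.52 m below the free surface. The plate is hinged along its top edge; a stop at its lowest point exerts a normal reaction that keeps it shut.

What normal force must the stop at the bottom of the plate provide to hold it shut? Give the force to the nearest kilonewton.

P ≈ 193 kN

γ = 9.81 kN/m³.
The centroid lies 2.61/2 = 1.305 m below the top edge, so the centroid depth is h_c = 4.52 + 1.305 = 5.825 m.
A = 2.41 × 2.61 = 6.2901 m².
Resultant F = γ·h_c·A = 9.81 × 5.825 × 6.2901 = 359.437 kN.
I_c = b·h³/12 = 2.41 × 2.61³/12 = 3.57073 m⁴.
Centre of pressure: y_p = y_c + I_c/(y_c·A) = 5.825 + 3.57073/(5.825 × 6.2901) = 5.825 + 0.0974549 = 5.92245 m along the plane.
The resultant acts 1.305 + 0.0974549 = 1.40245 m (along the plate) below the hinge at the top edge, so the moment about the hinge is M = F × 1.40245 = 359.437 × 1.40245 = 504.092 kN·m.
A normal force at the bottom, 2.61 m from the hinge, must supply this moment: P = 504.092/2.61 = 193.139 kN.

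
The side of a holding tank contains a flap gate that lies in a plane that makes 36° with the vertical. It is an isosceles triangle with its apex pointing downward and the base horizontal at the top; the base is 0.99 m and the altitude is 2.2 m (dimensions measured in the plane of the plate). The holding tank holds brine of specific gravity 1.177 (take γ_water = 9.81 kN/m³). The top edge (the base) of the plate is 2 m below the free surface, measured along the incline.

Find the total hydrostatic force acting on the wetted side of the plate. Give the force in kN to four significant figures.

γ = 1.177 × 9.81 = 11.54637 kN/m³.
The plate makes 36° with the vertical, i.e. θ = 90° − 36° = 54° to the horizontal. Measuring y along the incline from the free-surface line, vertical depth h = y·sinθ with sinθ = 0.809017.
With the apex down, the centroid sits h/3 = 2.2/3 = 0.733333 m below the base (the top edge), so y_c = 2 + 0.733333 = 2.73333 m and h_c = 2.73333 × 0.809017 = 2.21131 m.
A = ½ × 0.99 × 2.2 = 1.089 m².
Resultant F = γ·h_c·A = 11.54637 × 2.21131 × 1.089 = 27.805 kN.

F ≈ 27.81 kN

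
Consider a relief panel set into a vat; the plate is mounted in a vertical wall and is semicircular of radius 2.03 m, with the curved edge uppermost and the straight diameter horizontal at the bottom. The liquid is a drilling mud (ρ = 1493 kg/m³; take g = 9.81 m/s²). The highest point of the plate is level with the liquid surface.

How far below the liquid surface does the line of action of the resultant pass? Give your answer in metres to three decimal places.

γ = ρg = 1493 × 9.81 / 1000 = 14.64633 kN/m³.
The centroid lies 4r/(3π) = 0.861559 m above the diameter, so r − 4r/(3π) = 2.03 − 0.861559 = 1.16844 m below the topmost point, so the centroid depth is h_c = 1.16844 m.
A = πr²/2 = π × 2.03²/2 = 6.47309 m².
Resultant F = γ·h_c·A = 14.64633 × 1.16844 × 6.47309 = 110.776 kN.
I_c = (π/8 − 8/(9π))·r⁴ = 0.109757 × 2.03⁴ = 1.86387 m⁴.
Centre of pressure: y_p = y_c + I_c/(y_c·A) = 1.16844 + 1.86387/(1.16844 × 6.47309) = 1.16844 + 0.246432 = 1.41487 m along the plane.

h_p = 1.415 m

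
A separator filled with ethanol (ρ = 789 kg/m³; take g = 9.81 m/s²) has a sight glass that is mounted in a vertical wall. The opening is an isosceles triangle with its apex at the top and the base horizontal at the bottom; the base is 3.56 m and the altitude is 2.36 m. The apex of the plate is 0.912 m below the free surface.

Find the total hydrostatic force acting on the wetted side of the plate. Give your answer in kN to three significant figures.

F ≈ 80.8 kN

γ = ρg = 789 × 9.81 / 1000 = 7.74009 kN/m³.
With the apex up, the centroid sits 2h/3 = 2 × 2.36/3 = 1.57333 m below the apex, so the centroid depth is h_c = 0.912 + 1.57333 = 2.48533 m.
A = ½ × 3.56 × 2.36 = 4.2008 m².
Resultant F = γ·h_c·A = 7.74009 × 2.48533 × 4.2008 = 80.8094 kN.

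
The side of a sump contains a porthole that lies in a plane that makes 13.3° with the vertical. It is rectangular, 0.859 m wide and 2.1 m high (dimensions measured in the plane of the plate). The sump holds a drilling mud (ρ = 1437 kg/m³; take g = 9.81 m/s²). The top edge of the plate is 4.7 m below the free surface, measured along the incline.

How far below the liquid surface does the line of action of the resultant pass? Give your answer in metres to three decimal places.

γ = ρg = 1437 × 9.81 / 1000 = 14.09697 kN/m³.
The plate makes 13.3° with the vertical, i.e. θ = 90° − 13.3° = 76.7° to the horizontal. Measuring y along the incline from the free-surface line, vertical depth h = y·sinθ with sinθ = 0.973179.
The centroid lies 2.1/2 = 1.05 m below the top edge, so y_c = 4.7 + 1.05 = 5.75 m and h_c = 5.75 × 0.973179 = 5.59578 m.
A = 0.859 × 2.1 = 1.8039 m².
Resultant F = γ·h_c·A = 14.09697 × 5.59578 × 1.8039 = 142.298 kN.
I_c = b·h³/12 = 0.859 × 2.1³/12 = 0.662933 m⁴.
Centre of pressure: y_p = y_c + I_c/(y_c·A) = 5.75 + 0.662933/(5.75 × 1.8039) = 5.75 + 0.063913 = 5.81391 m along the plane.
Vertically, h_p = y_p·sinθ = 5.81391 × 0.973179 = 5.65798 m.

h_p = 5.658 m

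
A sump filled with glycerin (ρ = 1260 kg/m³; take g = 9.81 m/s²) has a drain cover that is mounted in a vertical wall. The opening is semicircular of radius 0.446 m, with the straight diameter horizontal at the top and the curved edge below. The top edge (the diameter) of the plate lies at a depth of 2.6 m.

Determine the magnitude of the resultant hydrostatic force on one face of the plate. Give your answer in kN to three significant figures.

F ≈ 10.8 kN

γ = ρg = 1260 × 9.81 / 1000 = 12.3606 kN/m³.
The centroid of a semicircle lies 4r/(3π) = 0.189288 m from the diameter, here below the top edge, so the centroid depth is h_c = 2.6 + 0.189288 = 2.78929 m.
A = πr²/2 = π × 0.446²/2 = 0.312457 m².
Resultant F = γ·h_c·A = 12.3606 × 2.78929 × 0.312457 = 10.7727 kN.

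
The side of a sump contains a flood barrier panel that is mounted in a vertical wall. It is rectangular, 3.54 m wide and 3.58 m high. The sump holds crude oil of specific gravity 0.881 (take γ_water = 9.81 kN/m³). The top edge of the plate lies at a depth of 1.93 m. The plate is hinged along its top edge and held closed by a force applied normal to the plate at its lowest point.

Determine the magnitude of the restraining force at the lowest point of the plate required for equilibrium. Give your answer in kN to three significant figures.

P ≈ 236 kN

γ = 0.881 × 9.81 = 8.64261 kN/m³.
The centroid lies 3.58/2 = 1.79 m below the top edge, so the centroid depth is h_c = 1.93 + 1.79 = 3.72 m.
A = 3.54 × 3.58 = 12.6732 m².
Resultant F = γ·h_c·A = 8.64261 × 3.72 × 12.6732 = 407.45 kN.
I_c = b·h³/12 = 3.54 × 3.58³/12 = 13.5354 m⁴.
Centre of pressure: y_p = y_c + I_c/(y_c·A) = 3.72 + 13.5354/(3.72 × 12.6732) = 3.72 + 0.287106 = 4.00711 m along the plane.
The resultant acts 1.79 + 0.287106 = 2.07711 m (along the plate) below the hinge at the top edge, so the moment about the hinge is M = F × 2.07711 = 407.45 × 2.07711 = 846.318 kN·m.
A normal force at the bottom, 3.58 m from the hinge, must supply this moment: P = 846.318/3.58 = 236.402 kN.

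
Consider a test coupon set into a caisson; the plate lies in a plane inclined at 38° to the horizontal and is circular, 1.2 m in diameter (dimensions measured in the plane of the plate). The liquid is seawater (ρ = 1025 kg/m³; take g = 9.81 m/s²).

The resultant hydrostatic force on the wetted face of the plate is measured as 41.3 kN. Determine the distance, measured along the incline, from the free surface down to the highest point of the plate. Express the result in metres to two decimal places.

y_top ≈ 5.30 m

γ = ρg = 1025 × 9.81 / 1000 = 10.05525 kN/m³.
A = π(0.6)² = 1.13097 m².
From F = γ·h_c·A, the centroid depth is h_c = 41.3/(10.05525 × 1.13097) = 3.63167 m.
Let θ = 38° be the plate's angle to the horizontal; measure y along the incline from where the plane meets the free surface. Vertical depth h = y·sinθ with sinθ = 0.615661.
Along the incline, y_c = h_c/sinθ = 3.63167/0.615661 = 5.89881 m.
The centroid is at the centre, 0.6 m below the top of the plate, so the highest point sits at y_top = 5.89881 − 0.6 = 5.29881 m along the incline.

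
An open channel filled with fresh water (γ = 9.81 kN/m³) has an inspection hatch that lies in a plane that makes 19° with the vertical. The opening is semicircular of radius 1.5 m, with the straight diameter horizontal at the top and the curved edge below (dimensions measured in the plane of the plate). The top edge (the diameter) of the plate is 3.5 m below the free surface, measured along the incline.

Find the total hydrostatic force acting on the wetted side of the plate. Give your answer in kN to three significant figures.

γ = 9.81 kN/m³.
The plate makes 19° with the vertical, i.e. θ = 90° − 19° = 71° to the horizontal. Measuring y along the incline from the free-surface line, vertical depth h = y·sinθ with sinθ = 0.945519.
The centroid of a semicircle lies 4r/(3π) = 0.63662 m from the diameter, here below the top edge, so y_c = 3.5 + 0.63662 = 4.13662 m and h_c = 4.13662 × 0.945519 = 3.91125 m.
A = πr²/2 = π × 1.5²/2 = 3.53429 m².
Resultant F = γ·h_c·A = 9.81 × 3.91125 × 3.53429 = 135.608 kN.

F ≈ 136 kN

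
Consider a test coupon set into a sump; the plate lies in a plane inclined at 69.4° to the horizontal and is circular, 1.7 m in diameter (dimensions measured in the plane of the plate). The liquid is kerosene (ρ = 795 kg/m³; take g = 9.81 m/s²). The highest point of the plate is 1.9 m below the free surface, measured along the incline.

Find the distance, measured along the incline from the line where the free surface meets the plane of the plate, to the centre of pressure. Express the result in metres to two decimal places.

γ = ρg = 795 × 9.81 / 1000 = 7.79895 kN/m³.
Let θ = 69.4° be the plate's angle to the horizontal; measure y along the incline from where the plane meets the free surface. Vertical depth h = y·sinθ with sinθ = 0.936060.
The centroid is at the centre, 0.85 m below the top of the plate, so y_c = 1.9 + 0.85 = 2.75 m and h_c = 2.75 × 0.936060 = 2.57416 m.
A = π(0.85)² = 2.2698 m².
Resultant F = γ·h_c·A = 7.79895 × 2.57416 × 2.2698 = 45.5679 kN.
I_c = πr⁴/4 = π × 0.85⁴/4 = 0.409983 m⁴.
Centre of pressure: y_p = y_c + I_c/(y_c·A) = 2.75 + 0.409983/(2.75 × 2.2698) = 2.75 + 0.0656819 = 2.81568 m along the plane.

y_p = 2.82 m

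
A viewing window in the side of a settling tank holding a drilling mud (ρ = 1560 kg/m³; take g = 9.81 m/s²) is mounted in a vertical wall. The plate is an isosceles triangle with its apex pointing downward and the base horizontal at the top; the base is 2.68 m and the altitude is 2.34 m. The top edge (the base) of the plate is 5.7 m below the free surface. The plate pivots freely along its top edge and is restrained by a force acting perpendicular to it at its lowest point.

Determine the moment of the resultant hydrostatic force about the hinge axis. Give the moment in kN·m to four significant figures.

γ = ρg = 1560 × 9.81 / 1000 = 15.3036 kN/m³.
With the apex down, the centroid sits h/3 = 2.34/3 = 0.78 m below the base (the top edge), so the centroid depth is h_c = 5.7 + 0.78 = 6.48 m.
A = ½ × 2.68 × 2.34 = 3.1356 m².
Resultant F = γ·h_c·A = 15.3036 × 6.48 × 3.1356 = 310.949 kN.
I_c = b·h³/36 = 2.68 × 2.34³/36 = 0.95385 m⁴.
Centre of pressure: y_p = y_c + I_c/(y_c·A) = 6.48 + 0.95385/(6.48 × 3.1356) = 6.48 + 0.0469445 = 6.52694 m along the plane.
The resultant acts 0.78 + 0.0469445 = 0.826944 m (along the plate) below the hinge at the top edge, so the moment about the hinge is M = F × 0.826944 = 310.949 × 0.826944 = 257.137 kN·m.

M ≈ 257.1 kN·m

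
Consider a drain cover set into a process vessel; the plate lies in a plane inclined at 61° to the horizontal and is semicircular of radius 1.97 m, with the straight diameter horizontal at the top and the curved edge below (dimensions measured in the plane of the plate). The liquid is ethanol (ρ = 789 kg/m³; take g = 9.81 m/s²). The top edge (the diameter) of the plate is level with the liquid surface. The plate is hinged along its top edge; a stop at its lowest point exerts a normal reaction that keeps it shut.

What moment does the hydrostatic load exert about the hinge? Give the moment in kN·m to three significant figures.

M ≈ 40.0 kN·m

γ = ρg = 789 × 9.81 / 1000 = 7.74009 kN/m³.
Let θ = 61° be the plate's angle to the horizontal; measure y along the incline from where the plane meets the free surface. Vertical depth h = y·sinθ with sinθ = 0.874620.
The centroid of a semicircle lies 4r/(3π) = 0.836094 m from the diameter, here below the top edge, so y_c = 0.836094 m and h_c = 0.836094 × 0.874620 = 0.731265 m.
A = πr²/2 = π × 1.97²/2 = 6.0961 m².
Resultant F = γ·h_c·A = 7.74009 × 0.731265 × 6.0961 = 34.5043 kN.
I_c = (π/8 − 8/(9π))·r⁴ = 0.109757 × 1.97⁴ = 1.65309 m⁴.
Centre of pressure: y_p = y_c + I_c/(y_c·A) = 0.836094 + 1.65309/(0.836094 × 6.0961) = 0.836094 + 0.324332 = 1.16043 m along the plane.
The resultant acts 0.836094 + 0.324332 = 1.16043 m (along the plate) below the hinge at the top edge, so the moment about the hinge is M = F × 1.16043 = 34.5043 × 1.16043 = 40.0398 kN·m.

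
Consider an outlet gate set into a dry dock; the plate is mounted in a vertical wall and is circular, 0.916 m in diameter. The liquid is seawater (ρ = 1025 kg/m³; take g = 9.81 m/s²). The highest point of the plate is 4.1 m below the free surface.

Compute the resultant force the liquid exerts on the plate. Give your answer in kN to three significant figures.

γ = ρg = 1025 × 9.81 / 1000 = 10.05525 kN/m³.
The centroid is at the centre, 0.458 m below the top of the plate, so the centroid depth is h_c = 4.1 + 0.458 = 4.558 m.
A = π(0.458)² = 0.658993 m².
Resultant F = γ·h_c·A = 10.05525 × 4.558 × 0.658993 = 30.2029 kN.

F ≈ 30.2 kN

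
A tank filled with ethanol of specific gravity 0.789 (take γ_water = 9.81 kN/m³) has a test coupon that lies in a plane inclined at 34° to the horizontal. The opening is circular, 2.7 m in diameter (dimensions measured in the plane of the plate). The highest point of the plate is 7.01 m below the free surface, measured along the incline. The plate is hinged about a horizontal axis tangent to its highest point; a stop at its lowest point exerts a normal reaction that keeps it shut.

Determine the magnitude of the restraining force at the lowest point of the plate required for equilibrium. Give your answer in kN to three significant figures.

γ = 0.789 × 9.81 = 7.74009 kN/m³.
Let θ = 34° be the plate's angle to the horizontal; measure y along the incline from where the plane meets the free surface. Vertical depth h = y·sinθ with sinθ = 0.559193.
The centroid is at the centre, 1.35 m below the top of the plate, so y_c = 7.01 + 1.35 = 8.36 m and h_c = 8.36 × 0.559193 = 4.67485 m.
A = π(1.35)² = 5.72555 m².
Resultant F = γ·h_c·A = 7.74009 × 4.67485 × 5.72555 = 207.172 kN.
I_c = πr⁴/4 = π × 1.35⁴/4 = 2.6087 m⁴.
Centre of pressure: y_p = y_c + I_c/(y_c·A) = 8.36 + 2.6087/(8.36 × 5.72555) = 8.36 + 0.0545005 = 8.4145 m along the plane.
The resultant acts 1.35 + 0.0545005 = 1.4045 m (along the plate) below the hinge at the top edge, so the moment about the hinge is M = F × 1.4045 = 207.172 × 1.4045 = 290.973 kN·m.
A normal force at the bottom, 2.7 m from the hinge, must supply this moment: P = 290.973/2.7 = 107.768 kN.

P ≈ 108 kN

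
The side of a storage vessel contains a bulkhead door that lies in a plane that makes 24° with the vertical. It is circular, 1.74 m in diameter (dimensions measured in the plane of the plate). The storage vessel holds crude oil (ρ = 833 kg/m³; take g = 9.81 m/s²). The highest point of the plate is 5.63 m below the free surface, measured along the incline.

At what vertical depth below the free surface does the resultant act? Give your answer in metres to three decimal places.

γ = ρg = 833 × 9.81 / 1000 = 8.17173 kN/m³.
The plate makes 24° with the vertical, i.e. θ = 90° − 24° = 66° to the horizontal. Measuring y along the incline from the free-surface line, vertical depth h = y·sinθ with sinθ = 0.913545.
The centroid is at the centre, 0.87 m below the top of the plate, so y_c = 5.63 + 0.87 = 6.5 m and h_c = 6.5 × 0.913545 = 5.93804 m.
A = π(0.87)² = 2.37787 m².
Resultant F = γ·h_c·A = 8.17173 × 5.93804 × 2.37787 = 115.384 kN.
I_c = πr⁴/4 = π × 0.87⁴/4 = 0.449953 m⁴.
Centre of pressure: y_p = y_c + I_c/(y_c·A) = 6.5 + 0.449953/(6.5 × 2.37787) = 6.5 + 0.0291116 = 6.52911 m along the plane.
Vertically, h_p = y_p·sinθ = 6.52911 × 0.913545 = 5.96464 m.

h_p = 5.965 m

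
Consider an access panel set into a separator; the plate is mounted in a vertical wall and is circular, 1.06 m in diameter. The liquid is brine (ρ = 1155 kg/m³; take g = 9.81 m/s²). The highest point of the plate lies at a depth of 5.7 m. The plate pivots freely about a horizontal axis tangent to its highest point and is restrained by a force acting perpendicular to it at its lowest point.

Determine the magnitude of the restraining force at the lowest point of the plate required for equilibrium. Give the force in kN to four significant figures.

P ≈ 31.81 kN

γ = ρg = 1155 × 9.81 / 1000 = 11.33055 kN/m³.
The centroid is at the centre, 0.53 m below the top of the plate, so the centroid depth is h_c = 5.7 + 0.53 = 6.23 m.
A = π(0.53)² = 0.882473 m².
Resultant F = γ·h_c·A = 11.33055 × 6.23 × 0.882473 = 62.2932 kN.
I_c = πr⁴/4 = π × 0.53⁴/4 = 0.0619717 m⁴.
Centre of pressure: y_p = y_c + I_c/(y_c·A) = 6.23 + 0.0619717/(6.23 × 0.882473) = 6.23 + 0.0112721 = 6.24127 m along the plane.
The resultant acts 0.53 + 0.0112721 = 0.541272 m (along the plate) below the hinge at the top edge, so the moment about the hinge is M = F × 0.541272 = 62.2932 × 0.541272 = 33.7176 kN·m.
A normal force at the bottom, 1.06 m from the hinge, must supply this moment: P = 33.7176/1.06 = 31.8091 kN.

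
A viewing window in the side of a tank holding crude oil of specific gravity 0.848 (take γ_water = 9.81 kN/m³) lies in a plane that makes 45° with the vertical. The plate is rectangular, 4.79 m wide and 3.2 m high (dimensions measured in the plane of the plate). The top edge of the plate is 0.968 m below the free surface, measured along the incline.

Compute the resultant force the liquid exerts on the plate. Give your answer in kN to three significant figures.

F ≈ 232 kN

γ = 0.848 × 9.81 = 8.31888 kN/m³.
The plate makes 45° with the vertical, i.e. θ = 90° − 45° = 45° to the horizontal. Measuring y along the incline from the free-surface line, vertical depth h = y·sinθ with sinθ = 0.707107.
The centroid lies 3.2/2 = 1.6 m below the top edge, so y_c = 0.968 + 1.6 = 2.568 m and h_c = 2.568 × 0.707107 = 1.81585 m.
A = 4.79 × 3.2 = 15.328 m².
Resultant F = γ·h_c·A = 8.31888 × 1.81585 × 15.328 = 231.542 kN.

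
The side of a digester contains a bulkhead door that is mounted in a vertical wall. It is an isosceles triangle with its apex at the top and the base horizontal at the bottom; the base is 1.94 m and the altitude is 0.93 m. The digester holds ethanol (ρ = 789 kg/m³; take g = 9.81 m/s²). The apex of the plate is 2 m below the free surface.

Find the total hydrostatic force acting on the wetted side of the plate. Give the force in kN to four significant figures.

F ≈ 18.29 kN

γ = ρg = 789 × 9.81 / 1000 = 7.74009 kN/m³.
With the apex up, the centroid sits 2h/3 = 2 × 0.93/3 = 0.62 m below the apex, so the centroid depth is h_c = 2 + 0.62 = 2.62 m.
A = ½ × 1.94 × 0.93 = 0.9021 m².
Resultant F = γ·h_c·A = 7.74009 × 2.62 × 0.9021 = 18.2937 kN.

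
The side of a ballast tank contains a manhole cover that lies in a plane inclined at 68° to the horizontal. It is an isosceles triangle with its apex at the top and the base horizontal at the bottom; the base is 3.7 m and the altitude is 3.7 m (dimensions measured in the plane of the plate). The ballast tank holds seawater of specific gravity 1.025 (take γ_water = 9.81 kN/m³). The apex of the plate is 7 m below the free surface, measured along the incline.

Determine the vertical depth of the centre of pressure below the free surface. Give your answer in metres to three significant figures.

h_p = 8.85 m

γ = 1.025 × 9.81 = 10.05525 kN/m³.
Let θ = 68° be the plate's angle to the horizontal; measure y along the incline from where the plane meets the free surface. Vertical depth h = y·sinθ with sinθ = 0.927184.
With the apex up, the centroid sits 2h/3 = 2 × 3.7/3 = 2.46667 m below the apex, so y_c = 7 + 2.46667 = 9.46667 m and h_c = 9.46667 × 0.927184 = 8.77734 m.
A = ½ × 3.7 × 3.7 = 6.845 m².
Resultant F = γ·h_c·A = 10.05525 × 8.77734 × 6.845 = 604.128 kN.
I_c = b·h³/36 = 3.7 × 3.7³/36 = 5.206 m⁴.
Centre of pressure: y_p = y_c + I_c/(y_c·A) = 9.46667 + 5.206/(9.46667 × 6.845) = 9.46667 + 0.0803403 = 9.54701 m along the plane.
Vertically, h_p = y_p·sinθ = 9.54701 × 0.927184 = 8.85183 m.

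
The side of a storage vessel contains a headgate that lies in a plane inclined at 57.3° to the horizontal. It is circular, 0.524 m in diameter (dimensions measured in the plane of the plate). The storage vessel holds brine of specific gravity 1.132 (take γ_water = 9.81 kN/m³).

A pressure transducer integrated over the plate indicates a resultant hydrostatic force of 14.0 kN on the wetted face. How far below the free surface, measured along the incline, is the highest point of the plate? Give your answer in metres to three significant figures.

γ = 1.132 × 9.81 = 11.10492 kN/m³.
A = π(0.262)² = 0.215651 m².
From F = γ·h_c·A, the centroid depth is h_c = 14.0/(11.10492 × 0.215651) = 5.84603 m.
Let θ = 57.3° be the plate's angle to the horizontal; measure y along the incline from where the plane meets the free surface. Vertical depth h = y·sinθ with sinθ = 0.841511.
Along the incline, y_c = h_c/sinθ = 5.84603/0.841511 = 6.94706 m.
The centroid is at the centre, 0.262 m below the top of the plate, so the highest point sits at y_top = 6.94706 − 0.262 = 6.68506 m along the incline.

y_top ≈ 6.69 m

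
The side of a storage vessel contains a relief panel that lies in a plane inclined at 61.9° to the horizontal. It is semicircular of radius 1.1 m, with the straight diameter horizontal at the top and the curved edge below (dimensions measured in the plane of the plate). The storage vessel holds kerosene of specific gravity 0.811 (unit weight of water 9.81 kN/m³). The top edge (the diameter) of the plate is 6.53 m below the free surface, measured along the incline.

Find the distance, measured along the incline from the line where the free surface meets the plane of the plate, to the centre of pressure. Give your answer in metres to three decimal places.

γ = 0.811 × 9.81 = 7.95591 kN/m³.
Let θ = 61.9° be the plate's angle to the horizontal; measure y along the incline from where the plane meets the free surface. Vertical depth h = y·sinθ with sinθ = 0.882127.
The centroid of a semicircle lies 4r/(3π) = 0.466854 m from the diameter, here below the top edge, so y_c = 6.53 + 0.466854 = 6.99685 m and h_c = 6.99685 × 0.882127 = 6.17211 m.
A = πr²/2 = π × 1.1²/2 = 1.90066 m².
Resultant F = γ·h_c·A = 7.95591 × 6.17211 × 1.90066 = 93.3314 kN.
I_c = (π/8 − 8/(9π))·r⁴ = 0.109757 × 1.1⁴ = 0.160695 m⁴.
Centre of pressure: y_p = y_c + I_c/(y_c·A) = 6.99685 + 0.160695/(6.99685 × 1.90066) = 6.99685 + 0.0120836 = 7.00893 m along the plane.

y_p = 7.009 m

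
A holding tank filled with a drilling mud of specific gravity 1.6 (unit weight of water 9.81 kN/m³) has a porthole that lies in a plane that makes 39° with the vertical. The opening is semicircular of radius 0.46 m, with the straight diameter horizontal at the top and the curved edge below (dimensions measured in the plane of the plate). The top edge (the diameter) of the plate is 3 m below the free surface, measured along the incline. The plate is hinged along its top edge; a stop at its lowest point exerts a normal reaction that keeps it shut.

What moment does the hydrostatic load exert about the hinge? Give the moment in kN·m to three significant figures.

M ≈ 2.59 kN·m

γ = 1.6 × 9.81 = 15.696 kN/m³.
The plate makes 39° with the vertical, i.e. θ = 90° − 39° = 51° to the horizontal. Measuring y along the incline from the free-surface line, vertical depth h = y·sinθ with sinθ = 0.777146.
The centroid of a semicircle lies 4r/(3π) = 0.19523 m from the diameter, here below the top edge, so y_c = 3 + 0.19523 = 3.19523 m and h_c = 3.19523 × 0.777146 = 2.48316 m.
A = πr²/2 = π × 0.46²/2 = 0.332381 m².
Resultant F = γ·h_c·A = 15.696 × 2.48316 × 0.332381 = 12.9548 kN.
I_c = (π/8 − 8/(9π))·r⁴ = 0.109757 × 0.46⁴ = 0.00491432 m⁴.
Centre of pressure: y_p = y_c + I_c/(y_c·A) = 3.19523 + 0.00491432/(3.19523 × 0.332381) = 3.19523 + 0.00462727 = 3.19986 m along the plane.
The resultant acts 0.19523 + 0.00462727 = 0.199857 m (along the plate) below the hinge at the top edge, so the moment about the hinge is M = F × 0.199857 = 12.9548 × 0.199857 = 2.58911 kN·m.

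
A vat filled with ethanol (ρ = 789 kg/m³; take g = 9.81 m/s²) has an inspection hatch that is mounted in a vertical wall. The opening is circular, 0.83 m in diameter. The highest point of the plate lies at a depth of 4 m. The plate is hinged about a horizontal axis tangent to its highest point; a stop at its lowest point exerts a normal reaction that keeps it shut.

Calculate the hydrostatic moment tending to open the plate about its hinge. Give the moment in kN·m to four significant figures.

γ = ρg = 789 × 9.81 / 1000 = 7.74009 kN/m³.
The centroid is at the centre, 0.415 m below the top of the plate, so the centroid depth is h_c = 4 + 0.415 = 4.415 m.
A = π(0.415)² = 0.541061 m².
Resultant F = γ·h_c·A = 7.74009 × 4.415 × 0.541061 = 18.4894 kN.
I_c = πr⁴/4 = π × 0.415⁴/4 = 0.023296 m⁴.
Centre of pressure: y_p = y_c + I_c/(y_c·A) = 4.415 + 0.023296/(4.415 × 0.541061) = 4.415 + 0.00975224 = 4.42475 m along the plane.
The resultant acts 0.415 + 0.00975224 = 0.424752 m (along the plate) below the hinge at the top edge, so the moment about the hinge is M = F × 0.424752 = 18.4894 × 0.424752 = 7.85341 kN·m.

M ≈ 7.853 kN·m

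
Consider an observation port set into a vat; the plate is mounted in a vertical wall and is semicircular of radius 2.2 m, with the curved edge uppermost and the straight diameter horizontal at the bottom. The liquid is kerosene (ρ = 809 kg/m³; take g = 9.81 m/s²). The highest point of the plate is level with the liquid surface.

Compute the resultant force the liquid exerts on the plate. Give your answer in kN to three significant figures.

γ = ρg = 809 × 9.81 / 1000 = 7.93629 kN/m³.
The centroid lies 4r/(3π) = 0.933709 m above the diameter, so r − 4r/(3π) = 2.2 − 0.933709 = 1.26629 m below the topmost point, so the centroid depth is h_c = 1.26629 m.
A = πr²/2 = π × 2.2²/2 = 7.60265 m².
Resultant F = γ·h_c·A = 7.93629 × 1.26629 × 7.60265 = 76.4039 kN.

F ≈ 76.4 kN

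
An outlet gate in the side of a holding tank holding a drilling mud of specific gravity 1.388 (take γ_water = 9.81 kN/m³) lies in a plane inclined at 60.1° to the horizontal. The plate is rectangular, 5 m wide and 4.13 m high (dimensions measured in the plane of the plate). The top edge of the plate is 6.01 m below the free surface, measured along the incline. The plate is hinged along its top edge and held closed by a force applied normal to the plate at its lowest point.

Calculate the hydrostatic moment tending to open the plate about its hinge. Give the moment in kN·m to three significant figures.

γ = 1.388 × 9.81 = 13.61628 kN/m³.
Let θ = 60.1° be the plate's angle to the horizontal; measure y along the incline from where the plane meets the free surface. Vertical depth h = y·sinθ with sinθ = 0.866897.
The centroid lies 4.13/2 = 2.065 m below the top edge, so y_c = 6.01 + 2.065 = 8.075 m and h_c = 8.075 × 0.866897 = 7.00019 m.
A = 5 × 4.13 = 20.65 m².
Resultant F = γ·h_c·A = 13.61628 × 7.00019 × 20.65 = 1968.29 kN.
I_c = b·h³/12 = 5 × 4.13³/12 = 29.3521 m⁴.
Centre of pressure: y_p = y_c + I_c/(y_c·A) = 8.075 + 29.3521/(8.075 × 20.65) = 8.075 + 0.176026 = 8.25103 m along the plane.
The resultant acts 2.065 + 0.176026 = 2.24103 m (along the plate) below the hinge at the top edge, so the moment about the hinge is M = F × 2.24103 = 1968.29 × 2.24103 = 4411 kN·m.

M ≈ 4410 kN·m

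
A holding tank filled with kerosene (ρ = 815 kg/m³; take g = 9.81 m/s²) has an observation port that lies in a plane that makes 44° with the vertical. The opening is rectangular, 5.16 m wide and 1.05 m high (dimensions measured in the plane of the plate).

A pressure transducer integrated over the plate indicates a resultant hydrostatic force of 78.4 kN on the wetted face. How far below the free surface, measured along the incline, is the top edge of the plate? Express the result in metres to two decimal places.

y_top ≈ 1.99 m

γ = ρg = 815 × 9.81 / 1000 = 7.99515 kN/m³.
A = 5.16 × 1.05 = 5.418 m².
From F = γ·h_c·A, the centroid depth is h_c = 78.4/(7.99515 × 5.418) = 1.80988 m.
The plate makes 44° with the vertical, i.e. θ = 90° − 44° = 46° to the horizontal. Measuring y along the incline from the free-surface line, vertical depth h = y·sinθ with sinθ = 0.719340.
Along the incline, y_c = h_c/sinθ = 1.80988/0.719340 = 2.51603 m.
The centroid lies 1.05/2 = 0.525 m below the top edge, so the top edge sits at y_top = 2.51603 − 0.525 = 1.99103 m along the incline.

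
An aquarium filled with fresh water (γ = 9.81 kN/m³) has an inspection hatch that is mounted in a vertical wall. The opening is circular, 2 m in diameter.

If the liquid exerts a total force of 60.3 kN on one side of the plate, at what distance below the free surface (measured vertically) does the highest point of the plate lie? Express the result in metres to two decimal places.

γ = 9.81 kN/m³.
A = π(1)² = 3.14159 m².
From F = γ·h_c·A, the centroid depth is h_c = 60.3/(9.81 × 3.14159) = 1.95659 m.
The centroid is at the centre, 1 m below the top of the plate, so the highest point sits at h_top = 1.95659 − 1 = 0.95659 m below the surface.

d_top ≈ 0.96 m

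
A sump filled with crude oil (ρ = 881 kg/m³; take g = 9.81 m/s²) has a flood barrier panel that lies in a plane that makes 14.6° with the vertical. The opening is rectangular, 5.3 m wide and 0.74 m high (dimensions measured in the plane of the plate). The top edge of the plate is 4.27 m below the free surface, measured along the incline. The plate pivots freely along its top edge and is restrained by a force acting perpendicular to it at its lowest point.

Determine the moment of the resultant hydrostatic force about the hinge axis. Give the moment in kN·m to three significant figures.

γ = ρg = 881 × 9.81 / 1000 = 8.64261 kN/m³.
The plate makes 14.6° with the vertical, i.e. θ = 90° − 14.6° = 75.4° to the horizontal. Measuring y along the incline from the free-surface line, vertical depth h = y·sinθ with sinθ = 0.967709.
The centroid lies 0.74/2 = 0.37 m below the top edge, so y_c = 4.27 + 0.37 = 4.64 m and h_c = 4.64 × 0.967709 = 4.49017 m.
A = 5.3 × 0.74 = 3.922 m².
Resultant F = γ·h_c·A = 8.64261 × 4.49017 × 3.922 = 152.2 kN.
I_c = b·h³/12 = 5.3 × 0.74³/12 = 0.178974 m⁴.
Centre of pressure: y_p = y_c + I_c/(y_c·A) = 4.64 + 0.178974/(4.64 × 3.922) = 4.64 + 0.00983477 = 4.64983 m along the plane.
The resultant acts 0.37 + 0.00983477 = 0.379835 m (along the plate) below the hinge at the top edge, so the moment about the hinge is M = F × 0.379835 = 152.2 × 0.379835 = 57.8109 kN·m.

M ≈ 57.8 kN·m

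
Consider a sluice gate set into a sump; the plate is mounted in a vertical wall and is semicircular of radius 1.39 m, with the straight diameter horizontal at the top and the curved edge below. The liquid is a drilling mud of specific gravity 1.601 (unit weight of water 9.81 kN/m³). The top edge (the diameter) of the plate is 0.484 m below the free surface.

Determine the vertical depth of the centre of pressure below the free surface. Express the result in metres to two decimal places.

γ = 1.601 × 9.81 = 15.70581 kN/m³.
The centroid of a semicircle lies 4r/(3π) = 0.589934 m from the diameter, here below the top edge, so the centroid depth is h_c = 0.484 + 0.589934 = 1.07393 m.
A = πr²/2 = π × 1.39²/2 = 3.03494 m².
Resultant F = γ·h_c·A = 15.70581 × 1.07393 × 3.03494 = 51.1902 kN.
I_c = (π/8 − 8/(9π))·r⁴ = 0.109757 × 1.39⁴ = 0.409724 m⁴.
Centre of pressure: y_p = y_c + I_c/(y_c·A) = 1.07393 + 0.409724/(1.07393 × 3.03494) = 1.07393 + 0.125709 = 1.19964 m along the plane.

h_p = 1.20 m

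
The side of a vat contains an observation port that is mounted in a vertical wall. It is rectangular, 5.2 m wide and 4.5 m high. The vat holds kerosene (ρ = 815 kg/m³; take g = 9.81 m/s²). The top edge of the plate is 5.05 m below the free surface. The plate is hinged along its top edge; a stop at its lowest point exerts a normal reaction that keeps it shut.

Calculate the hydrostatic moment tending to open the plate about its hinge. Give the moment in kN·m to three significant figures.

M ≈ 3390 kN·m

γ = ρg = 815 × 9.81 / 1000 = 7.99515 kN/m³.
The centroid lies 4.5/2 = 2.25 m below the top edge, so the centroid depth is h_c = 5.05 + 2.25 = 7.3 m.
A = 5.2 × 4.5 = 23.4 m².
Resultant F = γ·h_c·A = 7.99515 × 7.3 × 23.4 = 1365.73 kN.
I_c = b·h³/12 = 5.2 × 4.5³/12 = 39.4875 m⁴.
Centre of pressure: y_p = y_c + I_c/(y_c·A) = 7.3 + 39.4875/(7.3 × 23.4) = 7.3 + 0.231164 = 7.53116 m along the plane.
The resultant acts 2.25 + 0.231164 = 2.48116 m (along the plate) below the hinge at the top edge, so the moment about the hinge is M = F × 2.48116 = 1365.73 × 2.48116 = 3388.59 kN·m.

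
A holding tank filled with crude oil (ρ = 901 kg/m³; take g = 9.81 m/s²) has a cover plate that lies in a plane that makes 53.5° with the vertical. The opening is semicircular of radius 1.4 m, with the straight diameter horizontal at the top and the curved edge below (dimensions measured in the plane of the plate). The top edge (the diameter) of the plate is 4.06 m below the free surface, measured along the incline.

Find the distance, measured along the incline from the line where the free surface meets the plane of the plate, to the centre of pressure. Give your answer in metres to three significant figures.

y_p = 4.68 m

γ = ρg = 901 × 9.81 / 1000 = 8.83881 kN/m³.
The plate makes 53.5° with the vertical, i.e. θ = 90° − 53.5° = 36.5° to the horizontal. Measuring y along the incline from the free-surface line, vertical depth h = y·sinθ with sinθ = 0.594823.
The centroid of a semicircle lies 4r/(3π) = 0.594178 m from the diameter, here below the top edge, so y_c = 4.06 + 0.594178 = 4.65418 m and h_c = 4.65418 × 0.594823 = 2.76841 m.
A = πr²/2 = π × 1.4²/2 = 3.07876 m².
Resultant F = γ·h_c·A = 8.83881 × 2.76841 × 3.07876 = 75.3356 kN.
I_c = (π/8 − 8/(9π))·r⁴ = 0.109757 × 1.4⁴ = 0.421642 m⁴.
Centre of pressure: y_p = y_c + I_c/(y_c·A) = 4.65418 + 0.421642/(4.65418 × 3.07876) = 4.65418 + 0.0294256 = 4.68361 m along the plane.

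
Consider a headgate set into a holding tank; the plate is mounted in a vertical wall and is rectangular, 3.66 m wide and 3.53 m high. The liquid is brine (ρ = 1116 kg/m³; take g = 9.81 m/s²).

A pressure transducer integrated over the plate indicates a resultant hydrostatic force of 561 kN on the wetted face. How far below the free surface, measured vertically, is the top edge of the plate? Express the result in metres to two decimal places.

d_top ≈ 2.20 m

γ = ρg = 1116 × 9.81 / 1000 = 10.94796 kN/m³.
A = 3.66 × 3.53 = 12.9198 m².
From F = γ·h_c·A, the centroid depth is h_c = 561/(10.94796 × 12.9198) = 3.96619 m.
The centroid lies 3.53/2 = 1.765 m below the top edge, so the top edge sits at h_top = 3.96619 − 1.765 = 2.20119 m below the surface.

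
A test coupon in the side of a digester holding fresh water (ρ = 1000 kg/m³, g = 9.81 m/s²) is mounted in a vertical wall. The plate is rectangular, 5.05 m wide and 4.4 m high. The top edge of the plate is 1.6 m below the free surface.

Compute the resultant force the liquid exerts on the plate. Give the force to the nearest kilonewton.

F ≈ 828 kN

γ = ρg = 1000 × 9.81 = 9810 N/m³ = 9.81 kN/m³.
The centroid lies 4.4/2 = 2.2 m below the top edge, so the centroid depth is h_c = 1.6 + 2.2 = 3.8 m.
A = 5.05 × 4.4 = 22.22 m².
Resultant F = γ·h_c·A = 9.81 × 3.8 × 22.22 = 828.317 kN.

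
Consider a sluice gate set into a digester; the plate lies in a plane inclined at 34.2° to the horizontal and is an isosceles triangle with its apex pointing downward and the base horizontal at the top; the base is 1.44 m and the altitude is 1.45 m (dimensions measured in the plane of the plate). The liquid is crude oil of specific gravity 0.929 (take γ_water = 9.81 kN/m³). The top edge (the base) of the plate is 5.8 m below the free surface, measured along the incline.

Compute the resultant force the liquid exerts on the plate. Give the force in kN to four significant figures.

γ = 0.929 × 9.81 = 9.11349 kN/m³.
Let θ = 34.2° be the plate's angle to the horizontal; measure y along the incline from where the plane meets the free surface. Vertical depth h = y·sinθ with sinθ = 0.562083.
With the apex down, the centroid sits h/3 = 1.45/3 = 0.483333 m below the base (the top edge), so y_c = 5.8 + 0.483333 = 6.28333 m and h_c = 6.28333 × 0.562083 = 3.53175 m.
A = ½ × 1.44 × 1.45 = 1.044 m².
Resultant F = γ·h_c·A = 9.11349 × 3.53175 × 1.044 = 33.6028 kN.

F ≈ 33.60 kN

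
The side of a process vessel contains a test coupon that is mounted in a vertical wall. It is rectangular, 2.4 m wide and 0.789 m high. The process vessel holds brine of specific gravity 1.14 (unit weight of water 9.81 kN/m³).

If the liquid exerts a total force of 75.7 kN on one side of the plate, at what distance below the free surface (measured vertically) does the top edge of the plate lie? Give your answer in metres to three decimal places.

d_top ≈ 3.180 m

γ = 1.14 × 9.81 = 11.1834 kN/m³.
A = 2.4 × 0.789 = 1.8936 m².
From F = γ·h_c·A, the centroid depth is h_c = 75.7/(11.1834 × 1.8936) = 3.57465 m.
The centroid lies 0.789/2 = 0.3945 m below the top edge, so the top edge sits at h_top = 3.57465 − 0.3945 = 3.18015 m below the surface.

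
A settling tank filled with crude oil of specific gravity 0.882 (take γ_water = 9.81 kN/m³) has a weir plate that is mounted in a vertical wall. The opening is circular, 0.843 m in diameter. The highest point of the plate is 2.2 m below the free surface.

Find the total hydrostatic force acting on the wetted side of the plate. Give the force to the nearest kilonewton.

F ≈ 13 kN

γ = 0.882 × 9.81 = 8.65242 kN/m³.
The centroid is at the centre, 0.4215 m below the top of the plate, so the centroid depth is h_c = 2.2 + 0.4215 = 2.6215 m.
A = π(0.4215)² = 0.558142 m².
Resultant F = γ·h_c·A = 8.65242 × 2.6215 × 0.558142 = 12.66 kN.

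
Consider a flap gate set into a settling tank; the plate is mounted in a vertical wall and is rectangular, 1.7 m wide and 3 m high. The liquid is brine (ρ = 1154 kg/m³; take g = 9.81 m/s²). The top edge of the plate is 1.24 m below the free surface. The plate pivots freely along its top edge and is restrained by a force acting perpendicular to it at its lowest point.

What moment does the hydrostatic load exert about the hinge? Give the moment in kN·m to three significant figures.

M ≈ 281 kN·m

γ = ρg = 1154 × 9.81 / 1000 = 11.32074 kN/m³.
The centroid lies 3/2 = 1.5 m below the top edge, so the centroid depth is h_c = 1.24 + 1.5 = 2.74 m.
A = 1.7 × 3 = 5.1 m².
Resultant F = γ·h_c·A = 11.32074 × 2.74 × 5.1 = 158.196 kN.
I_c = b·h³/12 = 1.7 × 3³/12 = 3.825 m⁴.
Centre of pressure: y_p = y_c + I_c/(y_c·A) = 2.74 + 3.825/(2.74 × 5.1) = 2.74 + 0.273723 = 3.01372 m along the plane.
The resultant acts 1.5 + 0.273723 = 1.77372 m (along the plate) below the hinge at the top edge, so the moment about the hinge is M = F × 1.77372 = 158.196 × 1.77372 = 280.595 kN·m.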